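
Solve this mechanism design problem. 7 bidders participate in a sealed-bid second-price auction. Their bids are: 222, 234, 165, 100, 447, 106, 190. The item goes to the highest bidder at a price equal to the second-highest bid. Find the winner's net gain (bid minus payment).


Step 1: Sort bids in descending order: 447, 234, 222, 190, 165, 106, 100
Step 2: The winning bid is the highest: 447
Step 3: The payment equals the second-highest bid: 234
Step 4: Surplus = winner's bid - payment = 447 - 234 = 213

213


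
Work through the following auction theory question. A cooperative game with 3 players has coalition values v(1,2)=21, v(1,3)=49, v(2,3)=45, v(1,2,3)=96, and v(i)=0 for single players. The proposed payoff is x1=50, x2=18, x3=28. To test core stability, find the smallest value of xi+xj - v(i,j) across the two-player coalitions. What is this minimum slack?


Step 1: Slack for coalition (1,2): x1+x2 - v12 = 68 - 21 = 47
Step 2: Slack for coalition (1,3): x1+x3 - v13 = 78 - 49 = 29
Step 3: Slack for coalition (2,3): x2+x3 - v23 = 46 - 45 = 1
Step 4: Minimum slack = min(47, 29, 1) = 1, attained by (2,3); no pair can gain by deviating, so the allocation is in the core

1


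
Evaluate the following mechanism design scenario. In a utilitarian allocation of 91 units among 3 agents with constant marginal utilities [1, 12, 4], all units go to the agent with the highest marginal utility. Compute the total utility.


Step 1: The marginal utilities are [1, 12, 4]
Step 2: The highest marginal utility is 12
Step 3: All 91 units go to that agent
Step 4: Total utility = 12 * 91 = 1092

1092


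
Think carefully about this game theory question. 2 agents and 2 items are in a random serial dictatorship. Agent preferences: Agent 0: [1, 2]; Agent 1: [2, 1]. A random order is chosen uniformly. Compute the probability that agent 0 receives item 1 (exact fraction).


Step 1: Agent 0 wants item 1
Step 2: There are 2 possible orderings of agents
Step 3: In 2 orderings, agent 0 gets item 1
Step 4: Probability = 2/2 = 1

1


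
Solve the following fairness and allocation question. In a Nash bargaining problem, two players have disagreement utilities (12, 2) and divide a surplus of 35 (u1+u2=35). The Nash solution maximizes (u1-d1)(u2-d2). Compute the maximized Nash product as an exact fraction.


Step 1: The Nash solution splits surplus symmetrically above the disagreement point
Step 2: u1 = (total + d1 - d2)/2 = (35 + 12 - 2)/2 = 45/2
Step 3: u2 = (total - d1 + d2)/2 = (35 - 12 + 2)/2 = 25/2
Step 4: Nash product = (45/2 - 12) * (25/2 - 2)
Step 5: = 21/2 * 21/2 = 441/4

441/4


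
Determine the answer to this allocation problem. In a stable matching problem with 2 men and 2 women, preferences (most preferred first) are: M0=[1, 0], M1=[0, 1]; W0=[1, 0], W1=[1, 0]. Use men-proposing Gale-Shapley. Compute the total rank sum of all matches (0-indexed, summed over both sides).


Step 1: Run Gale-Shapley (men propose, women hold best offer):
  M0 proposes to W1; she accepts
  M1 proposes to W0; she accepts
Step 2: Final matching: W0-M1, W1-M0
Step 3: 0-indexed ranks (man's rank of his match, then woman's): 0 + 0 + 0 + 1
Step 4: Total rank sum = 1

1


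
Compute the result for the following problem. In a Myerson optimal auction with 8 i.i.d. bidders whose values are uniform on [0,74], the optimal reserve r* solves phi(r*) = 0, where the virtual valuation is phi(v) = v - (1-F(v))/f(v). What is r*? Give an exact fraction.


Step 1: For U[0,74], F(v) = v/74 and f(v) = 1/74
Step 2: phi(v) = v - (1 - v/74)/(1/74) = v - (74 - v) = 2v - 74
Step 3: Set phi(r*) = 0: 2r* - 74 = 0
Step 4: r* = 74/2 = 37 (the number of bidders n = 8 does not enter)

37


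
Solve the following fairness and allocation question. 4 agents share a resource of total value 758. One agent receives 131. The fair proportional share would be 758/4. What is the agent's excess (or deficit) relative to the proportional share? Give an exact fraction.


Step 1: Proportional share = 758/4 = 379/2
Step 2: Agent's actual allocation = 131
Step 3: Excess = 131 - 379/2 = -117/2

-117/2


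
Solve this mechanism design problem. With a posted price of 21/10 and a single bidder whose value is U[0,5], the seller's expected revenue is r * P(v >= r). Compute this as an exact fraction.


Step 1: Posted price r = 21/10, value support [0,5]
Step 2: P(v >= r) = (5 - 21/10)/5 = 29/50
Step 3: Expected revenue = r * P(v >= r) = 21/10 * 29/50
Step 4: Revenue = 609/500

609/500


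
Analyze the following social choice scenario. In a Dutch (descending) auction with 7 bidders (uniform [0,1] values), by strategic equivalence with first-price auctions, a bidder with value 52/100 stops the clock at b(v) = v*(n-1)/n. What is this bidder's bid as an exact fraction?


Step 1: Dutch auctions are strategically equivalent to first-price auctions
Step 2: The equilibrium bid is b(v) = v*(n-1)/n
Step 3: b = 13/25 * 6/7
Step 4: b = 78/175

78/175


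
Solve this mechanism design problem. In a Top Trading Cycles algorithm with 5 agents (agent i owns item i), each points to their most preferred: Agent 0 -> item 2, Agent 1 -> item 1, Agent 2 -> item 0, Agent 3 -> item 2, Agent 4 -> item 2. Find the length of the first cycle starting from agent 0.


Step 1: Trace the pointer graph from agent 0: 0 -> 2 -> 0
Step 2: A cycle is detected when we revisit agent 0
Step 3: The cycle is: 0 -> 2 -> 0
Step 4: Cycle length = 2

2


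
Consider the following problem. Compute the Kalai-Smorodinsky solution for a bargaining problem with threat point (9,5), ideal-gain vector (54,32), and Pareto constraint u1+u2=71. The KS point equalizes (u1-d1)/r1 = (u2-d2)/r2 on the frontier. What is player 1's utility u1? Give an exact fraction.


Step 1: At the KS point, (u1-d1)/r1 = (u2-d2)/r2 = t and u1+u2 = 71
Step 2: u1 = d1 + r1*t and u2 = d2 + r2*t, so (d1 + r1*t) + (d2 + r2*t) = 71
Step 3: t = (71 - 9 - 5)/(54 + 32) = 57/86
Step 4: u1 = d1 + r1*t = 9 + 54 * 57/86 = 1926/43
Step 5: (Check: u2 = d2 + r2*t = 1127/43; u1+u2 = 1926/43 + 1127/43 = 71, on the frontier.)

1926/43


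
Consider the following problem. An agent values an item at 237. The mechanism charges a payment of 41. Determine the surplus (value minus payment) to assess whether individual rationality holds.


Step 1: Surplus = value - payment = 237 - 41 = 196
Step 2: IR is satisfied (surplus >= 0)

196


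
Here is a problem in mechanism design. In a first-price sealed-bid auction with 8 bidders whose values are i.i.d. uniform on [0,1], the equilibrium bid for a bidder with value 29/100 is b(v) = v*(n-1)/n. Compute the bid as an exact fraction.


Step 1: The symmetric BNE bidding function is b(v) = v * (n-1) / n
Step 2: Substitute v = 29/100 and n = 8
Step 3: b = 29/100 * 7/8
Step 4: b = 203/800

203/800


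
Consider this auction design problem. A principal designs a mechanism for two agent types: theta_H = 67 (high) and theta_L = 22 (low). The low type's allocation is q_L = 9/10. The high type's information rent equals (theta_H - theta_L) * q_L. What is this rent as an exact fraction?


Step 1: theta_H - theta_L = 67 - 22 = 45
Step 2: Information rent = (theta_H - theta_L) * q_L
Step 3: = 45 * 9/10
Step 4: = 81/2

81/2


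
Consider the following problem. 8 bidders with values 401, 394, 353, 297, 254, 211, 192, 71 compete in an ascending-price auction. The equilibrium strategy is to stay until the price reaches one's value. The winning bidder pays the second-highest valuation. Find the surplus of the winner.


Step 1: Identify the highest value: 401
Step 2: Identify the second-highest value: 394
Step 3: The final price = second-highest value = 394
Step 4: Surplus = 401 - 394 = 7

7


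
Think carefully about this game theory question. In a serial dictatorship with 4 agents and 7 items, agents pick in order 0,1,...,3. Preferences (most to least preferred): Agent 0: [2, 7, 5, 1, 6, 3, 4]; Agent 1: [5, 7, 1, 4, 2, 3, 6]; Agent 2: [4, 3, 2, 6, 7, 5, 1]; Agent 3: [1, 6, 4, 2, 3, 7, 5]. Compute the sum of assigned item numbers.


Step 1: Agent 0 picks item 2
Step 2: Agent 1 picks item 5
Step 3: Agent 2 picks item 4
Step 4: Agent 3 picks item 1
Step 5: Sum = 2 + 5 + 4 + 1 = 12

12


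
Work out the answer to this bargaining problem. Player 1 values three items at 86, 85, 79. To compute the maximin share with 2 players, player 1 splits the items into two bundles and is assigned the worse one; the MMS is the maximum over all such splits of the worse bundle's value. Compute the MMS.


Step 1: Item values = 86, 85, 79
Step 2: Enumerate all 2-bundle partitions and take the smaller bundle:
  Partition 1: {86} vs {85,79} -> bundles 86, 164; min = 86
  Partition 2: {85} vs {86,79} -> bundles 85, 165; min = 85
  Partition 3: {79} vs {86,85} -> bundles 79, 171; min = 79
Step 3: MMS = max(86, 85, 79) = 86

86


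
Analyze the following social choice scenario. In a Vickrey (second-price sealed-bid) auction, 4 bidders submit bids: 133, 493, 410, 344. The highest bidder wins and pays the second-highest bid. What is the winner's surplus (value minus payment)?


Step 1: Sort bids in descending order: 493, 410, 344, 133
Step 2: The winning bid is the highest: 493
Step 3: The payment equals the second-highest bid: 410
Step 4: Surplus = winner's bid - payment = 493 - 410 = 83

83


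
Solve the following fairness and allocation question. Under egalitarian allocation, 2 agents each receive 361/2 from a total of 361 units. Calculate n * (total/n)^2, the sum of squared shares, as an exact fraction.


Step 1: Each agent's share = 361/2
Step 2: Square of each share = (361/2)^2 = 130321/4
Step 3: Sum of squares = 2 * 130321/4 = 130321/2

130321/2


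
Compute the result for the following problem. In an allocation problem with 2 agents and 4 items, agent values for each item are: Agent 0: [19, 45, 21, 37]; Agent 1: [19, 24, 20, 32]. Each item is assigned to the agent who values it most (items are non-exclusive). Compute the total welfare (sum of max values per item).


Step 1: For each item, find the maximum value among all agents.
Step 2: Item 0 -> Agent 0 (value 19)
Step 3: Item 1 -> Agent 0 (value 45)
Step 4: Item 2 -> Agent 0 (value 21)
Step 5: Item 3 -> Agent 0 (value 37)
Step 6: Total welfare = 19 + 45 + 21 + 37 = 122

122


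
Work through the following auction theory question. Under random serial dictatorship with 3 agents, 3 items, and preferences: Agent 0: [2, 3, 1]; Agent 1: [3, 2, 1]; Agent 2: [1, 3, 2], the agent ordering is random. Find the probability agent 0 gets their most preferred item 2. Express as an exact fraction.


Step 1: Agent 0 wants item 2
Step 2: There are 6 possible orderings of agents
Step 3: In 6 orderings, agent 0 gets item 2
Step 4: Probability = 6/6 = 1

1


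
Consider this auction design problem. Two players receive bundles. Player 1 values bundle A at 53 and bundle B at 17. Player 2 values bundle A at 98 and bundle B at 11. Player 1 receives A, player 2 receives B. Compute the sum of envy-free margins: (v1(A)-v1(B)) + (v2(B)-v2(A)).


Step 1: Player 1's margin = v1(A) - v1(B) = 53 - 17 = 36
Step 2: Player 2's margin = v2(B) - v2(A) = 11 - 98 = -87
Step 3: Total margin = 36 + -87 = -51

-51


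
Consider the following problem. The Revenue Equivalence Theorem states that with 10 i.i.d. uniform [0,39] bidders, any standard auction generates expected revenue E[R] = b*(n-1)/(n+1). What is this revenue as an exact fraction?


Step 1: By Revenue Equivalence, expected revenue = b*(n-1)/(n+1)
Step 2: Substituting n = 10, b = 39
Step 3: Revenue = 39*(10-1)/(10+1) = 39*9/11
Step 4: Revenue = 351/11

351/11


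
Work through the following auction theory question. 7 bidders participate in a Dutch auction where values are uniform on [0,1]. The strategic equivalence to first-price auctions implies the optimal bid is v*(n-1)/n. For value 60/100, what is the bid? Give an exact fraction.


Step 1: Dutch auctions are strategically equivalent to first-price auctions
Step 2: The equilibrium bid is b(v) = v*(n-1)/n
Step 3: b = 3/5 * 6/7
Step 4: b = 18/35

18/35


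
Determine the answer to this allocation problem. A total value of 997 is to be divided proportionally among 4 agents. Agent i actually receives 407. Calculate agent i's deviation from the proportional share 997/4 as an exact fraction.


Step 1: Proportional share = 997/4
Step 2: Agent's actual allocation = 407
Step 3: Excess = 407 - 997/4 = 631/4

631/4


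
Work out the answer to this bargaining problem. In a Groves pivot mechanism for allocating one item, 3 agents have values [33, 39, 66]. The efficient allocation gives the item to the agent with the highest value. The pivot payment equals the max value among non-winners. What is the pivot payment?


Step 1: The efficient winner is agent 2 with value 66
Step 2: Other agents' values: [33, 39]
Step 3: Pivot payment = max(others) = 39
Step 4: The winner pays 39

39


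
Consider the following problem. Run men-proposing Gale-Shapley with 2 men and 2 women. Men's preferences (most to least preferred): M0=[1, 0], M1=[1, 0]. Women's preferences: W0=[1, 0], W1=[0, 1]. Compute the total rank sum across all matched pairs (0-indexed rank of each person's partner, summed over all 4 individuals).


Step 1: Run Gale-Shapley (men propose, women hold best offer):
  M0 proposes to W1; she accepts
  M1 proposes to W1; rejected
  M1 proposes to W0; she accepts
Step 2: Final matching: W0-M1, W1-M0
Step 3: 0-indexed ranks (man's rank of his match, then woman's): 1 + 0 + 0 + 0
Step 4: Total rank sum = 1

1


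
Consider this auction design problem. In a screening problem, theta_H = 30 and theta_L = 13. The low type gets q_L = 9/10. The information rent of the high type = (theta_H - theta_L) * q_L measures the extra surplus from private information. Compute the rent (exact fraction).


Step 1: theta_H - theta_L = 30 - 13 = 17
Step 2: Information rent = (theta_H - theta_L) * q_L
Step 3: = 17 * 9/10
Step 4: = 153/10

153/10


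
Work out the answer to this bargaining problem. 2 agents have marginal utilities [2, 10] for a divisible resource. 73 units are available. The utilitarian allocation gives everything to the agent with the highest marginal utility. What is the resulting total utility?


Step 1: The marginal utilities are [2, 10]
Step 2: The highest marginal utility is 10
Step 3: All 73 units go to that agent
Step 4: Total utility = 10 * 73 = 730

730


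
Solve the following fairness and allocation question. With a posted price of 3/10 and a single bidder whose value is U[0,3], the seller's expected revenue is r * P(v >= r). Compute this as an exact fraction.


Step 1: Posted price r = 3/10, value support [0,3]
Step 2: P(v >= r) = (3 - 3/10)/3 = 9/10
Step 3: Expected revenue = r * P(v >= r) = 3/10 * 9/10
Step 4: Revenue = 27/100

27/100


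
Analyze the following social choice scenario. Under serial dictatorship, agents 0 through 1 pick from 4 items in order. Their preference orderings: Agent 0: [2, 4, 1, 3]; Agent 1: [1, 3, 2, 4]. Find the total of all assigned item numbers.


Step 1: Agent 0 picks item 2
Step 2: Agent 1 picks item 1
Step 3: Sum = 2 + 1 = 3

3


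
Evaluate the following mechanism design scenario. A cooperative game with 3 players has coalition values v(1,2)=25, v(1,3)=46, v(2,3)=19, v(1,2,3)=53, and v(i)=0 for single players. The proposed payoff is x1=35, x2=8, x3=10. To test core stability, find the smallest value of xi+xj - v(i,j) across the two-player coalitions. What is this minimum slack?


Step 1: Slack for coalition (1,2): x1+x2 - v12 = 43 - 25 = 18
Step 2: Slack for coalition (1,3): x1+x3 - v13 = 45 - 46 = -1
Step 3: Slack for coalition (2,3): x2+x3 - v23 = 18 - 19 = -1
Step 4: Minimum slack = min(18, -1, -1) = -1, attained by (1,3) and (2,3); coalitions (1,3) and (2,3) can block (slack < 0), so the allocation is not in the core

-1


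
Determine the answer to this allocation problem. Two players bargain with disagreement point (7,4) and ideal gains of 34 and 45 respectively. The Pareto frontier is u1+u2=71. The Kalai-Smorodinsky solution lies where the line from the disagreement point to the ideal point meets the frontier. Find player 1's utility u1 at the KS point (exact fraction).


Step 1: At the KS point, (u1-d1)/r1 = (u2-d2)/r2 = t and u1+u2 = 71
Step 2: u1 = d1 + r1*t and u2 = d2 + r2*t, so (d1 + r1*t) + (d2 + r2*t) = 71
Step 3: t = (71 - 7 - 4)/(34 + 45) = 60/79
Step 4: u1 = d1 + r1*t = 7 + 34 * 60/79 = 2593/79
Step 5: (Check: u2 = d2 + r2*t = 3016/79; u1+u2 = 2593/79 + 3016/79 = 71, on the frontier.)

2593/79


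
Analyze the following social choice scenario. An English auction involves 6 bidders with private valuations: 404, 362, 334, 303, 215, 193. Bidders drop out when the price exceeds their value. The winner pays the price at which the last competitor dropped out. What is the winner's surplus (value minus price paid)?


Step 1: Identify the highest value: 404
Step 2: Identify the second-highest value: 362
Step 3: The final price = second-highest value = 362
Step 4: Surplus = 404 - 362 = 42

42


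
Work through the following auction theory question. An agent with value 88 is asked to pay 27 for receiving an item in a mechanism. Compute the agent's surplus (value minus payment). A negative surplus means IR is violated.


Step 1: Surplus = value - payment = 88 - 27 = 61
Step 2: IR is satisfied (surplus >= 0)

61


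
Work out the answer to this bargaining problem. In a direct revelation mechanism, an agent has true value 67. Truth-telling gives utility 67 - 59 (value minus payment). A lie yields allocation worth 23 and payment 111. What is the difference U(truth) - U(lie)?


Step 1: U(truth) = value - payment = 67 - 59 = 8
Step 2: U(lie) = allocation - payment = 23 - 111 = -88
Step 3: IC gap = 8 - (-88) = 96

96


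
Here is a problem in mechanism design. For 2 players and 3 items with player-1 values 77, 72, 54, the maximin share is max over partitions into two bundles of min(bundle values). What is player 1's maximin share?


Step 1: Item values = 77, 72, 54
Step 2: Enumerate all 2-bundle partitions and take the smaller bundle:
  Partition 1: {77} vs {72,54} -> bundles 77, 126; min = 77
  Partition 2: {72} vs {77,54} -> bundles 72, 131; min = 72
  Partition 3: {54} vs {77,72} -> bundles 54, 149; min = 54
Step 3: MMS = max(77, 72, 54) = 77

77


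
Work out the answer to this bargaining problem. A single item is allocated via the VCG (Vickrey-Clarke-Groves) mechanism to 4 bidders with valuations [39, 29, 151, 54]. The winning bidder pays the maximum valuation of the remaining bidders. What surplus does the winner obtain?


Step 1: The winner is the agent with the highest value: agent 2 with value 151
Step 2: Values of other agents: [39, 29, 54]
Step 3: VCG payment = max of others' values = 54
Step 4: Surplus = 151 - 54 = 97

97


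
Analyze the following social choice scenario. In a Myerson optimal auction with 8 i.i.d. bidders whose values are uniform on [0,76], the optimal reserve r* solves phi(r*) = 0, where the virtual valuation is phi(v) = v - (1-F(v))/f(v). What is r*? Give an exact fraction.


Step 1: For U[0,76], F(v) = v/76 and f(v) = 1/76
Step 2: phi(v) = v - (1 - v/76)/(1/76) = v - (76 - v) = 2v - 76
Step 3: Set phi(r*) = 0: 2r* - 76 = 0
Step 4: r* = 76/2 = 38 (the number of bidders n = 8 does not enter)

38


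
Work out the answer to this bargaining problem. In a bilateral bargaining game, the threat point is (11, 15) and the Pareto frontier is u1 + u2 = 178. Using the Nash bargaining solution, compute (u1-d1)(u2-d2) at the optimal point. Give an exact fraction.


Step 1: The Nash solution splits surplus symmetrically above the disagreement point
Step 2: u1 = (total + d1 - d2)/2 = (178 + 11 - 15)/2 = 87
Step 3: u2 = (total - d1 + d2)/2 = (178 - 11 + 15)/2 = 91
Step 4: Nash product = (87 - 11) * (91 - 15)
Step 5: = 76 * 76 = 5776

5776


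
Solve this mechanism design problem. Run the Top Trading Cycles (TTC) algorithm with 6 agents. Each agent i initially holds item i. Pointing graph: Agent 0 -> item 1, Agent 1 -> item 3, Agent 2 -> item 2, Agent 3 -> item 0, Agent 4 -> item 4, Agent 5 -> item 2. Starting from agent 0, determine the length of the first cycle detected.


Step 1: Trace the pointer graph from agent 0: 0 -> 1 -> 3 -> 0
Step 2: A cycle is detected when we revisit agent 0
Step 3: The cycle is: 0 -> 1 -> 3 -> 0
Step 4: Cycle length = 3

3


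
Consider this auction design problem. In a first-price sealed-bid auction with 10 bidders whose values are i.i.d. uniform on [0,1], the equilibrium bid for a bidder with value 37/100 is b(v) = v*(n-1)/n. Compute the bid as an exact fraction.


Step 1: The symmetric BNE bidding function is b(v) = v * (n-1) / n
Step 2: Substitute v = 37/100 and n = 10
Step 3: b = 37/100 * 9/10
Step 4: b = 333/1000

333/1000


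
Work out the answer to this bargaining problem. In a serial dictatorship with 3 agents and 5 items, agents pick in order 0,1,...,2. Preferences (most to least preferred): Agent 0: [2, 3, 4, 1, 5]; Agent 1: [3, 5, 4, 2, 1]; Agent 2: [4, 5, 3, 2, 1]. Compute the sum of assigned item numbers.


Step 1: Agent 0 picks item 2
Step 2: Agent 1 picks item 3
Step 3: Agent 2 picks item 4
Step 4: Sum = 2 + 3 + 4 = 9

9


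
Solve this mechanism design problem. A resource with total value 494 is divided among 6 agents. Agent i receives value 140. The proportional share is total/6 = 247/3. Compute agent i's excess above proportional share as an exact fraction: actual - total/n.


Step 1: Proportional share = 494/6 = 247/3
Step 2: Agent's actual allocation = 140
Step 3: Excess = 140 - 247/3 = 173/3

173/3


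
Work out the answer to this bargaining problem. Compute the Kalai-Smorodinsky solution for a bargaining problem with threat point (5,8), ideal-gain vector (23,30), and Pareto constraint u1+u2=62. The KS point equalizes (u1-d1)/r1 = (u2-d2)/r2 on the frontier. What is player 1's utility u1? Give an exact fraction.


Step 1: At the KS point, (u1-d1)/r1 = (u2-d2)/r2 = t and u1+u2 = 62
Step 2: u1 = d1 + r1*t and u2 = d2 + r2*t, so (d1 + r1*t) + (d2 + r2*t) = 62
Step 3: t = (62 - 5 - 8)/(23 + 30) = 49/53
Step 4: u1 = d1 + r1*t = 5 + 23 * 49/53 = 1392/53
Step 5: (Check: u2 = d2 + r2*t = 1894/53; u1+u2 = 1392/53 + 1894/53 = 62, on the frontier.)

1392/53


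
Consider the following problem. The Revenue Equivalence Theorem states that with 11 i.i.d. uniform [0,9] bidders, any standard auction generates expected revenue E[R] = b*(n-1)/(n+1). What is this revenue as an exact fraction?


Step 1: By Revenue Equivalence, expected revenue = b*(n-1)/(n+1)
Step 2: Substituting n = 11, b = 9
Step 3: Revenue = 9*(11-1)/(11+1) = 9*10/12
Step 4: Revenue = 90/12 = 15/2

15/2


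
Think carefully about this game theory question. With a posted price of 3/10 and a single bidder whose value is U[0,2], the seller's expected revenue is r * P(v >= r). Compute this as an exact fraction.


Step 1: Posted price r = 3/10, value support [0,2]
Step 2: P(v >= r) = (2 - 3/10)/2 = 17/20
Step 3: Expected revenue = r * P(v >= r) = 3/10 * 17/20
Step 4: Revenue = 51/200

51/200


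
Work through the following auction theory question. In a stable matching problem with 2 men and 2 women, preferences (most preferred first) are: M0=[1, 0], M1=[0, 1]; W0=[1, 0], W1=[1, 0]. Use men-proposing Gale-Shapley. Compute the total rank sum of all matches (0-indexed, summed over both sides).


Step 1: Run Gale-Shapley (men propose, women hold best offer):
  M0 proposes to W1; she accepts
  M1 proposes to W0; she accepts
Step 2: Final matching: W0-M1, W1-M0
Step 3: 0-indexed ranks (man's rank of his match, then woman's): 0 + 0 + 0 + 1
Step 4: Total rank sum = 1

1


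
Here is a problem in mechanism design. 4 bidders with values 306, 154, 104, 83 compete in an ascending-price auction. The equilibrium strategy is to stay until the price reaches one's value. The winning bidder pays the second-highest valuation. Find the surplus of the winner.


Step 1: Identify the highest value: 306
Step 2: Identify the second-highest value: 154
Step 3: The final price = second-highest value = 154
Step 4: Surplus = 306 - 154 = 152

152


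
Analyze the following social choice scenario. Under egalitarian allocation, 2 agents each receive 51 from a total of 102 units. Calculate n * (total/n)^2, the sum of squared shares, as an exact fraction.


Step 1: Each agent's share = 102/2 = 51
Step 2: Square of each share = (51)^2 = 2601
Step 3: Sum of squares = 2 * 2601 = 5202

5202


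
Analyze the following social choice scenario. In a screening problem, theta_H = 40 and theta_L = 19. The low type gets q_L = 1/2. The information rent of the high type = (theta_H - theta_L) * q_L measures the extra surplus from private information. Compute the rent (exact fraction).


Step 1: theta_H - theta_L = 40 - 19 = 21
Step 2: Information rent = (theta_H - theta_L) * q_L
Step 3: = 21 * 1/2
Step 4: = 21/2

21/2


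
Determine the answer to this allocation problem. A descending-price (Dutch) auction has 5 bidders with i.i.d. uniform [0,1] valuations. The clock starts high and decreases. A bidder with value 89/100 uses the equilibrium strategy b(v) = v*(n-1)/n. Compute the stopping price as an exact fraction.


Step 1: Dutch auctions are strategically equivalent to first-price auctions
Step 2: The equilibrium bid is b(v) = v*(n-1)/n
Step 3: b = 89/100 * 4/5
Step 4: b = 89/125

89/125


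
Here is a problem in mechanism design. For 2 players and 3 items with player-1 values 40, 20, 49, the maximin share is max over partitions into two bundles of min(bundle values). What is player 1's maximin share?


Step 1: Item values = 40, 20, 49
Step 2: Enumerate all 2-bundle partitions and take the smaller bundle:
  Partition 1: {40} vs {20,49} -> bundles 40, 69; min = 40
  Partition 2: {20} vs {40,49} -> bundles 20, 89; min = 20
  Partition 3: {49} vs {40,20} -> bundles 49, 60; min = 49
Step 3: MMS = max(40, 20, 49) = 49

49


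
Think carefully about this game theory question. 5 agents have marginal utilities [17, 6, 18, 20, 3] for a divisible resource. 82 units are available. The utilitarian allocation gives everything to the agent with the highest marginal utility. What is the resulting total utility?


Step 1: The marginal utilities are [17, 6, 18, 20, 3]
Step 2: The highest marginal utility is 20
Step 3: All 82 units go to that agent
Step 4: Total utility = 20 * 82 = 1640

1640


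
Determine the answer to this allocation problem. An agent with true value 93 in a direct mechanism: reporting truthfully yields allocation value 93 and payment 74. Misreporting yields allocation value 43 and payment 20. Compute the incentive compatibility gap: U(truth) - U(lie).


Step 1: U(truth) = value - payment = 93 - 74 = 19
Step 2: U(lie) = allocation - payment = 43 - 20 = 23
Step 3: IC gap = 19 - 23 = -4

-4


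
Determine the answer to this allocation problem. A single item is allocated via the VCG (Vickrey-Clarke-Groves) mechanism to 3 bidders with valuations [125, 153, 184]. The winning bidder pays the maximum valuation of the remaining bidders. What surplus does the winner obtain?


Step 1: The winner is the agent with the highest value: agent 2 with value 184
Step 2: Values of other agents: [125, 153]
Step 3: VCG payment = max of others' values = 153
Step 4: Surplus = 184 - 153 = 31

31


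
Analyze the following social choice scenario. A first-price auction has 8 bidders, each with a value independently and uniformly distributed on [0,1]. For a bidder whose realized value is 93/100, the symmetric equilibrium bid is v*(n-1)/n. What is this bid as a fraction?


Step 1: The symmetric BNE bidding function is b(v) = v * (n-1) / n
Step 2: Substitute v = 93/100 and n = 8
Step 3: b = 93/100 * 7/8
Step 4: b = 651/800

651/800


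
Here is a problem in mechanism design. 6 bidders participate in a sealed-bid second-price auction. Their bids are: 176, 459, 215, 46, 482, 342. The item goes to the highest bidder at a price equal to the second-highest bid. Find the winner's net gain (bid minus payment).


Step 1: Sort bids in descending order: 482, 459, 342, 215, 176, 46
Step 2: The winning bid is the highest: 482
Step 3: The payment equals the second-highest bid: 459
Step 4: Surplus = winner's bid - payment = 482 - 459 = 23

23


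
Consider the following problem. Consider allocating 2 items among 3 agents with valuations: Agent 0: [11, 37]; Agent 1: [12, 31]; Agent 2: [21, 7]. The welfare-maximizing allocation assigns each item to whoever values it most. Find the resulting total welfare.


Step 1: For each item, find the maximum value among all agents.
Step 2: Item 0 -> Agent 2 (value 21)
Step 3: Item 1 -> Agent 0 (value 37)
Step 4: Total welfare = 21 + 37 = 58

58


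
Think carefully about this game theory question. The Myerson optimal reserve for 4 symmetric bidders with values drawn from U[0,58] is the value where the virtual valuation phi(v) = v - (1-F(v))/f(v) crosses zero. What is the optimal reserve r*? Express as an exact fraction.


Step 1: For U[0,58], F(v) = v/58 and f(v) = 1/58
Step 2: phi(v) = v - (1 - v/58)/(1/58) = v - (58 - v) = 2v - 58
Step 3: Set phi(r*) = 0: 2r* - 58 = 0
Step 4: r* = 58/2 = 29 (the number of bidders n = 4 does not enter)

29


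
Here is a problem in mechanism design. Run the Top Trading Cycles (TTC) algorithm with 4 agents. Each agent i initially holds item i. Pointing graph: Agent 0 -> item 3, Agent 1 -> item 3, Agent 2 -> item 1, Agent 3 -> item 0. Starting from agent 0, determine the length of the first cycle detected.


Step 1: Trace the pointer graph from agent 0: 0 -> 3 -> 0
Step 2: A cycle is detected when we revisit agent 0
Step 3: The cycle is: 0 -> 3 -> 0
Step 4: Cycle length = 2

2


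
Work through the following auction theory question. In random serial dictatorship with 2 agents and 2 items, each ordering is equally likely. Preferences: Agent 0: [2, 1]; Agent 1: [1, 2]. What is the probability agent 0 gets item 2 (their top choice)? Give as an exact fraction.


Step 1: Agent 0 wants item 2
Step 2: There are 2 possible orderings of agents
Step 3: In 2 orderings, agent 0 gets item 2
Step 4: Probability = 2/2 = 1

1


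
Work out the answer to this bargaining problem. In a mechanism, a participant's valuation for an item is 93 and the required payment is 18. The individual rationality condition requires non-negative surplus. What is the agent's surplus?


Step 1: Surplus = value - payment = 93 - 18 = 75
Step 2: IR is satisfied (surplus >= 0)

75


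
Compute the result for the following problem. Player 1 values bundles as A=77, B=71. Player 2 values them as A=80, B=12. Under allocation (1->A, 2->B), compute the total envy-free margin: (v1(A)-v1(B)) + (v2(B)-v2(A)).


Step 1: Player 1's margin = v1(A) - v1(B) = 77 - 71 = 6
Step 2: Player 2's margin = v2(B) - v2(A) = 12 - 80 = -68
Step 3: Total margin = 6 + -68 = -62

-62


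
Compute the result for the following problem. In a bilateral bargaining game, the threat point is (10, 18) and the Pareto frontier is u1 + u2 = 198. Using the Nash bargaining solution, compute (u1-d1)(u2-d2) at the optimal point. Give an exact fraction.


Step 1: The Nash solution splits surplus symmetrically above the disagreement point
Step 2: u1 = (total + d1 - d2)/2 = (198 + 10 - 18)/2 = 95
Step 3: u2 = (total - d1 + d2)/2 = (198 - 10 + 18)/2 = 103
Step 4: Nash product = (95 - 10) * (103 - 18)
Step 5: = 85 * 85 = 7225

7225


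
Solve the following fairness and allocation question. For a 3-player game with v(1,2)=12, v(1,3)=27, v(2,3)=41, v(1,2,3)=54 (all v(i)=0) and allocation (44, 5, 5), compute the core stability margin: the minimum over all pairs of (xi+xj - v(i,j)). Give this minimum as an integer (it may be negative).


Step 1: Slack for coalition (1,2): x1+x2 - v12 = 49 - 12 = 37
Step 2: Slack for coalition (1,3): x1+x3 - v13 = 49 - 27 = 22
Step 3: Slack for coalition (2,3): x2+x3 - v23 = 10 - 41 = -31
Step 4: Minimum slack = min(37, 22, -31) = -31, attained by (2,3); coalition (2,3) can block (slack < 0), so the allocation is not in the core

-31


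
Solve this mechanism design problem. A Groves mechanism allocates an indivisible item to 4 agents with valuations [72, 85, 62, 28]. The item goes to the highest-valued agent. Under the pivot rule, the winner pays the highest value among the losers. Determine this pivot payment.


Step 1: The efficient winner is agent 1 with value 85
Step 2: Other agents' values: [72, 62, 28]
Step 3: Pivot payment = max(others) = 72
Step 4: The winner pays 72

72


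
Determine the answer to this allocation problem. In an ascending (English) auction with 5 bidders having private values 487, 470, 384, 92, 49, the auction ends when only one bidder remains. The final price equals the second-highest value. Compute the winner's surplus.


Step 1: Identify the highest value: 487
Step 2: Identify the second-highest value: 470
Step 3: The final price = second-highest value = 470
Step 4: Surplus = 487 - 470 = 17

17


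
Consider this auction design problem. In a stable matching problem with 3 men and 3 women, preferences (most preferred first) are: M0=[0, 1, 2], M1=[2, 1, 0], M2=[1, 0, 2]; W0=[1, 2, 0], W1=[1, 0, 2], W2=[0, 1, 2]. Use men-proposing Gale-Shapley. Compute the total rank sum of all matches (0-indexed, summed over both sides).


Step 1: Run Gale-Shapley (men propose, women hold best offer):
  M0 proposes to W0; she accepts
  M1 proposes to W2; she accepts
  M2 proposes to W1; she accepts
Step 2: Final matching: W0-M0, W1-M2, W2-M1
Step 3: 0-indexed ranks (man's rank of his match, then woman's): 0 + 2 + 0 + 2 + 0 + 1
Step 4: Total rank sum = 5

5


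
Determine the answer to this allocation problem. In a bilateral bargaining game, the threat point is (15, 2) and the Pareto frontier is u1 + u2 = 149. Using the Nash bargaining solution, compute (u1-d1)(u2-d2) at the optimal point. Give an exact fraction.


Step 1: The Nash solution splits surplus symmetrically above the disagreement point
Step 2: u1 = (total + d1 - d2)/2 = (149 + 15 - 2)/2 = 81
Step 3: u2 = (total - d1 + d2)/2 = (149 - 15 + 2)/2 = 68
Step 4: Nash product = (81 - 15) * (68 - 2)
Step 5: = 66 * 66 = 4356

4356


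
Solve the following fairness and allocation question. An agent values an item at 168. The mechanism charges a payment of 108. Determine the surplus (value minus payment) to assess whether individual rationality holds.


Step 1: Surplus = value - payment = 168 - 108 = 60
Step 2: IR is satisfied (surplus >= 0)

60


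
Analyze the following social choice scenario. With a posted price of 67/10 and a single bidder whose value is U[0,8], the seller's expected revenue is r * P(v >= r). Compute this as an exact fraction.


Step 1: Posted price r = 67/10, value support [0,8]
Step 2: P(v >= r) = (8 - 67/10)/8 = 13/80
Step 3: Expected revenue = r * P(v >= r) = 67/10 * 13/80
Step 4: Revenue = 871/800

871/800


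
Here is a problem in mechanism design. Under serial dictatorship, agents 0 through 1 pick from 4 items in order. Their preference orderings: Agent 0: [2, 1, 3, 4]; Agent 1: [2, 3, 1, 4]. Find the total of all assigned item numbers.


Step 1: Agent 0 picks item 2
Step 2: Agent 1 picks item 3
Step 3: Sum = 2 + 3 = 5

5


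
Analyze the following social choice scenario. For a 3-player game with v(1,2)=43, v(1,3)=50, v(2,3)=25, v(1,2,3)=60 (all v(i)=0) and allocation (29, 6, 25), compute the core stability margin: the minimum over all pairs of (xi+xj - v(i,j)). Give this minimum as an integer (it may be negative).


Step 1: Slack for coalition (1,2): x1+x2 - v12 = 35 - 43 = -8
Step 2: Slack for coalition (1,3): x1+x3 - v13 = 54 - 50 = 4
Step 3: Slack for coalition (2,3): x2+x3 - v23 = 31 - 25 = 6
Step 4: Minimum slack = min(-8, 4, 6) = -8, attained by (1,2); coalition (1,2) can block (slack < 0), so the allocation is not in the core

-8


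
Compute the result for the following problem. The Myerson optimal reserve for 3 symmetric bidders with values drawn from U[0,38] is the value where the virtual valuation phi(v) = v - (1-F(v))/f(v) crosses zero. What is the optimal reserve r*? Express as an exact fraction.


Step 1: For U[0,38], F(v) = v/38 and f(v) = 1/38
Step 2: phi(v) = v - (1 - v/38)/(1/38) = v - (38 - v) = 2v - 38
Step 3: Set phi(r*) = 0: 2r* - 38 = 0
Step 4: r* = 38/2 = 19 (the number of bidders n = 3 does not enter)

19


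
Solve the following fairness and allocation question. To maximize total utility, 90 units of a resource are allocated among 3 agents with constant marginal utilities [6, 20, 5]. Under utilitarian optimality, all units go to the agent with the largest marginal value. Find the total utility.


Step 1: The marginal utilities are [6, 20, 5]
Step 2: The highest marginal utility is 20
Step 3: All 90 units go to that agent
Step 4: Total utility = 20 * 90 = 1800

1800


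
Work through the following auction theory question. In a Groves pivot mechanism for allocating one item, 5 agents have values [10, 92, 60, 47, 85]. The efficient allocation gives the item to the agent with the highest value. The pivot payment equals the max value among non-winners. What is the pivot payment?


Step 1: The efficient winner is agent 1 with value 92
Step 2: Other agents' values: [10, 60, 47, 85]
Step 3: Pivot payment = max(others) = 85
Step 4: The winner pays 85

85


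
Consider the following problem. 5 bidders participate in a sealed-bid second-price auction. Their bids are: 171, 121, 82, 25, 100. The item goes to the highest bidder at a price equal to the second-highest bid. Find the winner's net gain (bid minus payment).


Step 1: Sort bids in descending order: 171, 121, 100, 82, 25
Step 2: The winning bid is the highest: 171
Step 3: The payment equals the second-highest bid: 121
Step 4: Surplus = winner's bid - payment = 171 - 121 = 50

50


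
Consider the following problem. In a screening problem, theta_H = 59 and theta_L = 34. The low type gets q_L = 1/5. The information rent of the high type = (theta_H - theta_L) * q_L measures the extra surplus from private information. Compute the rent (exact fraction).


Step 1: theta_H - theta_L = 59 - 34 = 25
Step 2: Information rent = (theta_H - theta_L) * q_L
Step 3: = 25 * 1/5
Step 4: = 5

5


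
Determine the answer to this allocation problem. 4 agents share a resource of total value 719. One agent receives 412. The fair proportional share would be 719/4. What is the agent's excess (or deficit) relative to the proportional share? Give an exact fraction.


Step 1: Proportional share = 719/4
Step 2: Agent's actual allocation = 412
Step 3: Excess = 412 - 719/4 = 929/4

929/4


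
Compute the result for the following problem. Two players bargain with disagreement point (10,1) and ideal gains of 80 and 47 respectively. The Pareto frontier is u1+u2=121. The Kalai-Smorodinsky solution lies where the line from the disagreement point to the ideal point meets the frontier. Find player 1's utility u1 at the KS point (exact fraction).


Step 1: At the KS point, (u1-d1)/r1 = (u2-d2)/r2 = t and u1+u2 = 121
Step 2: u1 = d1 + r1*t and u2 = d2 + r2*t, so (d1 + r1*t) + (d2 + r2*t) = 121
Step 3: t = (121 - 10 - 1)/(80 + 47) = 110/127
Step 4: u1 = d1 + r1*t = 10 + 80 * 110/127 = 10070/127
Step 5: (Check: u2 = d2 + r2*t = 5297/127; u1+u2 = 10070/127 + 5297/127 = 121, on the frontier.)

10070/127


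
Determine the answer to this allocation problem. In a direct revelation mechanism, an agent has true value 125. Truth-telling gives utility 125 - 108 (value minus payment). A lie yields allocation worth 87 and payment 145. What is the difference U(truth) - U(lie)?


Step 1: U(truth) = value - payment = 125 - 108 = 17
Step 2: U(lie) = allocation - payment = 87 - 145 = -58
Step 3: IC gap = 17 - (-58) = 75

75


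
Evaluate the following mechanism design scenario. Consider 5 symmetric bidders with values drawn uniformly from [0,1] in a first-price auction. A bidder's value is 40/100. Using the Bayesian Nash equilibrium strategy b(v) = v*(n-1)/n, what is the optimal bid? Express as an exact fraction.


Step 1: The symmetric BNE bidding function is b(v) = v * (n-1) / n
Step 2: Substitute v = 2/5 and n = 5
Step 3: b = 2/5 * 4/5
Step 4: b = 8/25

8/25
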